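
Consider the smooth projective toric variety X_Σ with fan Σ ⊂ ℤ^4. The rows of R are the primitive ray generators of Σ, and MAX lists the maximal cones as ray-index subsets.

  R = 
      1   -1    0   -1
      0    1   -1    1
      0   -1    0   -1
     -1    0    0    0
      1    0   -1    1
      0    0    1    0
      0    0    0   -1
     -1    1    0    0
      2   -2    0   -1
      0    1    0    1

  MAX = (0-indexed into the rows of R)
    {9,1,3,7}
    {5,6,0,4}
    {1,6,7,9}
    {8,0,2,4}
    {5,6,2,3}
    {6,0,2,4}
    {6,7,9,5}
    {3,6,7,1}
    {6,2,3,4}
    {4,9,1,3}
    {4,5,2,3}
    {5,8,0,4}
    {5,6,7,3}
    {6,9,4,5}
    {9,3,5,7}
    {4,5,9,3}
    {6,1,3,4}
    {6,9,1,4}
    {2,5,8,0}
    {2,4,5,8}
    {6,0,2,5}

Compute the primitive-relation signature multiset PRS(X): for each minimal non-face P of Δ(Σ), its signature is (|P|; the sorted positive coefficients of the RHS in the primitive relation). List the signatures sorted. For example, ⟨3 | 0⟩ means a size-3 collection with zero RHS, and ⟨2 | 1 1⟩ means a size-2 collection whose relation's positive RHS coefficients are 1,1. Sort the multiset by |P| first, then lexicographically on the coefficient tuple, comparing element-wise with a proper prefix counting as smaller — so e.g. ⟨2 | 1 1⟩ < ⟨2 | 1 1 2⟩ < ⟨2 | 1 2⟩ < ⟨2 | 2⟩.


|primitive collections| = 18. Relations:

  {2,9}:  v_{2} + v_{9} = 0 — sig = ⟨2 | 0⟩
  {0,3}:  v_{0} + v_{3} = v_{2} — sig = ⟨2 | 1⟩
  {0,7}:  v_{0} + v_{7} = v_{6} — sig = ⟨2 | 1⟩
  {1,5}:  v_{1} + v_{5} = v_{9} — sig = ⟨2 | 1⟩
  {4,7}:  v_{4} + v_{7} = v_{1} — sig = ⟨2 | 1⟩
  {7,8}:  v_{7} + v_{8} = v_{0} — sig = ⟨2 | 1⟩
  {0,1}:  v_{0} + v_{1} = v_{4} + v_{6} — sig = ⟨2 | 1 1⟩
  {1,8}:  v_{1} + v_{8} = v_{0} + v_{4} — sig = ⟨2 | 1 1⟩
  {2,7}:  v_{2} + v_{7} = v_{3} + v_{6} — sig = ⟨2 | 1 1⟩
  {0,9}:  v_{0} + v_{9} = v_{4} + v_{5} + v_{6} — sig = ⟨2 | 1 1 1⟩
  {1,2}:  v_{1} + v_{2} = v_{3} + v_{4} + v_{6} — sig = ⟨2 | 1 1 1⟩
  {8,9}:  v_{8} + v_{9} = v_{0} + v_{4} + v_{5} — sig = ⟨2 | 1 1 1⟩
  {3,8}:  v_{3} + v_{8} = 2·v_{2} + v_{4} + v_{5} — sig = ⟨2 | 1 1 2⟩
  {6,8}:  v_{6} + v_{8} = 2·v_{0} — sig = ⟨2 | 2⟩
  {3,6,9}:  v_{3} + v_{6} + v_{9} = v_{7} — sig = ⟨3 | 1⟩
  {3,4,5,6}:  v_{3} + v_{4} + v_{5} + v_{6} = 0 — sig = ⟨4 | 0⟩
  {0,2,4,5}:  v_{0} + v_{2} + v_{4} + v_{5} = v_{8} — sig = ⟨4 | 1⟩
  {2,4,5,6}:  v_{2} + v_{4} + v_{5} + v_{6} = v_{0} — sig = ⟨4 | 1⟩

Sorted signature multiset PRS(X):
[⟨2 | 0⟩, ⟨2 | 1⟩, ⟨2 | 1⟩, ⟨2 | 1⟩, ⟨2 | 1⟩, ⟨2 | 1⟩, ⟨2 | 1 1⟩, ⟨2 | 1 1⟩, ⟨2 | 1 1⟩, ⟨2 | 1 1 1⟩, ⟨2 | 1 1 1⟩, ⟨2 | 1 1 1⟩, ⟨2 | 1 1 2⟩, ⟨2 | 2⟩, ⟨3 | 1⟩, ⟨4 | 0⟩, ⟨4 | 1⟩, ⟨4 | 1⟩]


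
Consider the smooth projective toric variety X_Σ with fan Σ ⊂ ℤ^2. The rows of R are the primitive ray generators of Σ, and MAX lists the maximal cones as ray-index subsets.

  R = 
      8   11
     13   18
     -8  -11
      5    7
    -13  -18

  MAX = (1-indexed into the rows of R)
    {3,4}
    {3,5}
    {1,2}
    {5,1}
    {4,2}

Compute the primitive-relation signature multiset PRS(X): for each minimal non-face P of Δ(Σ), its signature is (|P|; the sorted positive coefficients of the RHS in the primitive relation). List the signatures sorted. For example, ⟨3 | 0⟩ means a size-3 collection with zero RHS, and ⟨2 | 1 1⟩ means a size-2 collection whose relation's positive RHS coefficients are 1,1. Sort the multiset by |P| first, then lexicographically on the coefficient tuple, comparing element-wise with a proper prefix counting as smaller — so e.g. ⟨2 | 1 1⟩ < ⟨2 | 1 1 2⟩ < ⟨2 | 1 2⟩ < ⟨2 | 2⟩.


5 collections generate NE(X_Σ); each relation:

  P = {1,3}:  v_{1} + v_{3} = 0 ; sig = ⟨2 | 0⟩
  P = {2,5}:  v_{2} + v_{5} = 0 ; sig = ⟨2 | 0⟩
  P = {1,4}:  v_{1} + v_{4} = v_{2} ; sig = ⟨2 | 1⟩
  P = {2,3}:  v_{2} + v_{3} = v_{4} ; sig = ⟨2 | 1⟩
  P = {4,5}:  v_{4} + v_{5} = v_{3} ; sig = ⟨2 | 1⟩

Signatures (|P|; sorted positive RHS coefficients), sorted:
    ⟨2 | 0⟩
    ⟨2 | 0⟩
    ⟨2 | 1⟩
    ⟨2 | 1⟩
    ⟨2 | 1⟩


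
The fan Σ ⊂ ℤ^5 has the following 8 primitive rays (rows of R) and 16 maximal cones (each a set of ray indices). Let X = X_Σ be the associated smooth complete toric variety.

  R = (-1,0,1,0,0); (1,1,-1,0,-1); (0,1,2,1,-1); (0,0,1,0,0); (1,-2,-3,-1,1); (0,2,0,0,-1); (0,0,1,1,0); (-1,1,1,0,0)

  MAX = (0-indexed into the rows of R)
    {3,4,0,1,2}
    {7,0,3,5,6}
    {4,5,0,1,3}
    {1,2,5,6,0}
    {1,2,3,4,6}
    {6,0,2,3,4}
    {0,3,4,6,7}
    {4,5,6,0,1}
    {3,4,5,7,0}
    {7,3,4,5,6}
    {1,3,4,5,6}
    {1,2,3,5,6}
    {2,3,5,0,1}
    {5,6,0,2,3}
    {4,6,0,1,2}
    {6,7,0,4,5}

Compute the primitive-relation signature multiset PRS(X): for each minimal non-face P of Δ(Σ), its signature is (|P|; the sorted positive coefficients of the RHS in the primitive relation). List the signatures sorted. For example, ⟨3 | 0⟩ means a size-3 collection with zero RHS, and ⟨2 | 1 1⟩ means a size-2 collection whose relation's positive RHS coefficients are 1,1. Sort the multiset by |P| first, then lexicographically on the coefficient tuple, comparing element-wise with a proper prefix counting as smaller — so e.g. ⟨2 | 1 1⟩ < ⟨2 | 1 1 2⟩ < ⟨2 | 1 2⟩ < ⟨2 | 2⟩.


Minimal non-faces — 5 found among 8 rays, 16 max cones:

  {1,7}:  v_{1} + v_{7} = v_{5} — sig = ⟨2 | 1⟩
  {2,7}:  v_{2} + v_{7} = v_{0} + v_{3} + v_{5} + v_{6} — sig = ⟨2 | 1 1 1 1⟩
  {2,4,5}:  v_{2} + v_{4} + v_{5} = v_{1} — sig = ⟨3 | 1⟩
  {0,1,3,6}:  v_{0} + v_{1} + v_{3} + v_{6} = v_{2} — sig = ⟨4 | 1⟩
  {0,3,4,5,6}:  v_{0} + v_{3} + v_{4} + v_{5} + v_{6} = 0 — sig = ⟨5 | 0⟩

Sorted signature multiset PRS(X):
{ ⟨2 | 1⟩,  ⟨2 | 1 1 1 1⟩,  ⟨3 | 1⟩,  ⟨4 | 1⟩,  ⟨5 | 0⟩ }


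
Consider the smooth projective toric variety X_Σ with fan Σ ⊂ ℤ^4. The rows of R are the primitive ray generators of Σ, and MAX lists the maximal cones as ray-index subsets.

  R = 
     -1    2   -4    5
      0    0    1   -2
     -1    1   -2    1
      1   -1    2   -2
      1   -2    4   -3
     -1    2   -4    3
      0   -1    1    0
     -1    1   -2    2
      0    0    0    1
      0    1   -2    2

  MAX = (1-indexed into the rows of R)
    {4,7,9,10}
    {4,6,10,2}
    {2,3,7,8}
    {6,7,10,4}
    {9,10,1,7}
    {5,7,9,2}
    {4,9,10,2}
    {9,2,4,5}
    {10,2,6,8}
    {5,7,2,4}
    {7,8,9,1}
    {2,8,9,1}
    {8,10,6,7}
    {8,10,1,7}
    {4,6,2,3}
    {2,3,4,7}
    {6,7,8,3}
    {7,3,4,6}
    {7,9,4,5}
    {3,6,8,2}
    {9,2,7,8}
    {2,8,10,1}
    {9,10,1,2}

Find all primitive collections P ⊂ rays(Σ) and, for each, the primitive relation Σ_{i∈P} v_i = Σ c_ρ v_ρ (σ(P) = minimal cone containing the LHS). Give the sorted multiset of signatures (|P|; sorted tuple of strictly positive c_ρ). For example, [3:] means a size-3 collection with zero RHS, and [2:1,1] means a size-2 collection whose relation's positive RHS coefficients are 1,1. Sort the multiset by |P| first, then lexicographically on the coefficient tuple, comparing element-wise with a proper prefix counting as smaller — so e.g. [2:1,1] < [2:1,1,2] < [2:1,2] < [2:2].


The 17 primitive collections of Σ (r=10, n=4):

  P = {4,8}:  v_{4} + v_{8} = 0  ⇒ sig = [2:]
  P = {5,6}:  v_{5} + v_{6} = 0  ⇒ sig = [2:]
  P = {3,9}:  v_{3} + v_{9} = v_{8}  ⇒ sig = [2:1]
  P = {3,10}:  v_{3} + v_{10} = v_{6}  ⇒ sig = [2:1]
  P = {1,4}:  v_{1} + v_{4} = v_{9} + v_{10}  ⇒ sig = [2:1,1]
  P = {3,5}:  v_{3} + v_{5} = v_{2} + v_{7}  ⇒ sig = [2:1,1]
  P = {5,10}:  v_{5} + v_{10} = v_{4} + v_{9}  ⇒ sig = [2:1,1]
  P = {6,9}:  v_{6} + v_{9} = v_{8} + v_{10}  ⇒ sig = [2:1,1]
  P = {5,8}:  v_{5} + v_{8} = v_{2} + v_{7} + v_{9}  ⇒ sig = [2:1,1,1]
  P = {1,3}:  v_{1} + v_{3} = 2·v_{8} + v_{10}  ⇒ sig = [2:1,2]
  P = {1,5}:  v_{1} + v_{5} = 2·v_{9}  ⇒ sig = [2:2]
  P = {1,6}:  v_{1} + v_{6} = 2·v_{8} + 2·v_{10}  ⇒ sig = [2:2,2]
  P = {2,7,10}:  v_{2} + v_{7} + v_{10} = 0  ⇒ sig = [3:]
  P = {2,6,7}:  v_{2} + v_{6} + v_{7} = v_{3}  ⇒ sig = [3:1]
  P = {8,9,10}:  v_{8} + v_{9} + v_{10} = v_{1}  ⇒ sig = [3:1]
  P = {1,2,7}:  v_{1} + v_{2} + v_{7} = v_{8} + v_{9}  ⇒ sig = [3:1,1]
  P = {2,4,7,9}:  v_{2} + v_{4} + v_{7} + v_{9} = v_{5}  ⇒ sig = [4:1]

so the primitive-relation signature multiset is
{ [2:] ×2,  [2:1] ×2,  [2:1,1] ×4,  [2:1,1,1],  [2:1,2],  [2:2],  [2:2,2],  [3:],  [3:1] ×2,  [3:1,1],  [4:1] }


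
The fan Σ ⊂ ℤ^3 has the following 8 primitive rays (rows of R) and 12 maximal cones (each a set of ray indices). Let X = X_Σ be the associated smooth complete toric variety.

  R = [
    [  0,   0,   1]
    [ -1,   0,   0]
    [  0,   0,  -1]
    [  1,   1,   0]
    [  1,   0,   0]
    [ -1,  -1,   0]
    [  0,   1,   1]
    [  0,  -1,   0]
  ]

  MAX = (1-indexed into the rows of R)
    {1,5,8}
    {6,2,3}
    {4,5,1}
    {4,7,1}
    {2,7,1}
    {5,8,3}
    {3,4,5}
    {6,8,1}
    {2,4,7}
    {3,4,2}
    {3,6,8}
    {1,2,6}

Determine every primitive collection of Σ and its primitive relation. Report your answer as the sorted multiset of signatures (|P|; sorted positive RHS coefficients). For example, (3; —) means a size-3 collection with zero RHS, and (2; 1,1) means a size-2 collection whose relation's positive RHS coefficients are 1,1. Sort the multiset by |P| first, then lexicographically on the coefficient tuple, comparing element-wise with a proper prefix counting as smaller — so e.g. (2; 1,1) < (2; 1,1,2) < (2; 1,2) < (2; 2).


11 collections generate NE(X_Σ); each relation:

  P = {1,3}:  v_{1} + v_{3} = 0  →  sig = (2; —)
  P = {2,5}:  v_{2} + v_{5} = 0  →  sig = (2; —)
  P = {4,6}:  v_{4} + v_{6} = 0  →  sig = (2; —)
  P = {2,8}:  v_{2} + v_{8} = v_{6}  →  sig = (2; 1)
  P = {4,8}:  v_{4} + v_{8} = v_{5}  →  sig = (2; 1)
  P = {5,6}:  v_{5} + v_{6} = v_{8}  →  sig = (2; 1)
  P = {7,8}:  v_{7} + v_{8} = v_{1}  →  sig = (2; 1)
  P = {3,7}:  v_{3} + v_{7} = v_{2} + v_{4}  →  sig = (2; 1,1)
  P = {5,7}:  v_{5} + v_{7} = v_{1} + v_{4}  →  sig = (2; 1,1)
  P = {6,7}:  v_{6} + v_{7} = v_{1} + v_{2}  →  sig = (2; 1,1)
  P = {1,2,4}:  v_{1} + v_{2} + v_{4} = v_{7}  →  sig = (3; 1)

so the primitive-relation signature multiset is
{ (2; —) ×3,  (2; 1) ×4,  (2; 1,1) ×3,  (3; 1) }


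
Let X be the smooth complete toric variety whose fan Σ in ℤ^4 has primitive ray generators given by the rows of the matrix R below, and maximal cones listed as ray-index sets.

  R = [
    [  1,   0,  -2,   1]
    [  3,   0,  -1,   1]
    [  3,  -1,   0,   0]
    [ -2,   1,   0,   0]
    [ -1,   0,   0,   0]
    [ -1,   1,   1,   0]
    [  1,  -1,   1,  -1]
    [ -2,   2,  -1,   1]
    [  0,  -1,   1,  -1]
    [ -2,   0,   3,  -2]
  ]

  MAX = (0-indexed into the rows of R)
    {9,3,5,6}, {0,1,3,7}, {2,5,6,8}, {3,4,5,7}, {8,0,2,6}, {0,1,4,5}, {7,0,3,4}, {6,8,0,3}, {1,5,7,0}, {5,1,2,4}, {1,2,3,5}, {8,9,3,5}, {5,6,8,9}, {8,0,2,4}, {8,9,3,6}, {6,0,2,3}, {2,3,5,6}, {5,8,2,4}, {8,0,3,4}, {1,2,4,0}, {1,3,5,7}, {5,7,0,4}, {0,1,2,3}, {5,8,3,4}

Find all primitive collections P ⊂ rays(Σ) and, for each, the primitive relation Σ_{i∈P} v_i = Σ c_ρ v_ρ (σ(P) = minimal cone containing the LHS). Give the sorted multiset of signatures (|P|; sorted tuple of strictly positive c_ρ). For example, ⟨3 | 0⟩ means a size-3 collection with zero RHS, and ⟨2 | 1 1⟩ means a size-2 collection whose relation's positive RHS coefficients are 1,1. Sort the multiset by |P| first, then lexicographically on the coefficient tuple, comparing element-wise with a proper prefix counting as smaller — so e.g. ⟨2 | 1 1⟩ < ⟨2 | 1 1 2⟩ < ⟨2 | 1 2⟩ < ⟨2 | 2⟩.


Minimal non-faces — 20 found among 10 rays, 24 max cones:

  P = {1,8}:  v_{1} + v_{8} = v_{2}  ⟹  sig = ⟨2 | 1⟩
  P = {4,6}:  v_{4} + v_{6} = v_{8}  ⟹  sig = ⟨2 | 1⟩
  P = {7,8}:  v_{7} + v_{8} = v_{3}  ⟹  sig = ⟨2 | 1⟩
  P = {0,9}:  v_{0} + v_{9} = v_{3} + v_{6}  ⟹  sig = ⟨2 | 1 1⟩
  P = {2,7}:  v_{2} + v_{7} = v_{1} + v_{3}  ⟹  sig = ⟨2 | 1 1⟩
  P = {1,9}:  v_{1} + v_{9} = v_{2} + v_{3} + v_{5} + v_{6}  ⟹  sig = ⟨2 | 1 1 1 1⟩
  P = {4,9}:  v_{4} + v_{9} = v_{3} + v_{5} + 2·v_{8}  ⟹  sig = ⟨2 | 1 1 2⟩
  P = {7,9}:  v_{7} + v_{9} = 2·v_{3} + v_{5} + v_{6}  ⟹  sig = ⟨2 | 1 1 2⟩
  P = {1,6}:  v_{1} + v_{6} = 2·v_{2} + v_{3}  ⟹  sig = ⟨2 | 1 2⟩
  P = {2,9}:  v_{2} + v_{9} = v_{5} + 2·v_{6}  ⟹  sig = ⟨2 | 1 2⟩
  P = {6,7}:  v_{6} + v_{7} = v_{2} + 2·v_{3}  ⟹  sig = ⟨2 | 1 2⟩
  P = {0,5,8}:  v_{0} + v_{5} + v_{8} = 0  ⟹  sig = ⟨3 | 0⟩
  P = {2,3,4}:  v_{2} + v_{3} + v_{4} = 0  ⟹  sig = ⟨3 | 0⟩
  P = {0,2,5}:  v_{0} + v_{2} + v_{5} = v_{1}  ⟹  sig = ⟨3 | 1⟩
  P = {0,3,5}:  v_{0} + v_{3} + v_{5} = v_{7}  ⟹  sig = ⟨3 | 1⟩
  P = {2,3,8}:  v_{2} + v_{3} + v_{8} = v_{6}  ⟹  sig = ⟨3 | 1⟩
  P = {0,5,6}:  v_{0} + v_{5} + v_{6} = v_{2} + v_{3}  ⟹  sig = ⟨3 | 1 1⟩
  P = {1,3,4}:  v_{1} + v_{3} + v_{4} = v_{0} + v_{5}  ⟹  sig = ⟨3 | 1 1⟩
  P = {1,4,7}:  v_{1} + v_{4} + v_{7} = 2·v_{0} + 2·v_{5}  ⟹  sig = ⟨3 | 2 2⟩
  P = {3,5,6,8}:  v_{3} + v_{5} + v_{6} + v_{8} = v_{9}  ⟹  sig = ⟨4 | 1⟩

Hence PRS(X_Σ) =
{ ⟨2 | 1⟩ ×3,  ⟨2 | 1 1⟩ ×2,  ⟨2 | 1 1 1 1⟩,  ⟨2 | 1 1 2⟩ ×2,  ⟨2 | 1 2⟩ ×3,  ⟨3 | 0⟩ ×2,  ⟨3 | 1⟩ ×3,  ⟨3 | 1 1⟩ ×2,  ⟨3 | 2 2⟩,  ⟨4 | 1⟩ }


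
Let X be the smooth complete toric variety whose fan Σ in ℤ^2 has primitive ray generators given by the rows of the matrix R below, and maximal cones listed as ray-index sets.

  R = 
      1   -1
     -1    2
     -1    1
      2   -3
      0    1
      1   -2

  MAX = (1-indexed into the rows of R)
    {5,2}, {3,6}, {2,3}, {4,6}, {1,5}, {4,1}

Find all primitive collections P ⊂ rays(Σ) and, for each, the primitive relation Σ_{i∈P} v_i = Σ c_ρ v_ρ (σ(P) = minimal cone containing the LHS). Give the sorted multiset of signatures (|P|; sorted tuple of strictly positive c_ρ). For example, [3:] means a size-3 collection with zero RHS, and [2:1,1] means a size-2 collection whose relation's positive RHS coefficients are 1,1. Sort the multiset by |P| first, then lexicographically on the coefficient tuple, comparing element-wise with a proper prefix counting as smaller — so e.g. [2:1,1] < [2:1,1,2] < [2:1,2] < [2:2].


Σ has 9 primitive collections:

  P={1,3}:  v_{1} + v_{3} = 0  ⇒ sig = [2:]
  P={2,6}:  v_{2} + v_{6} = 0  ⇒ sig = [2:]
  P={1,2}:  v_{1} + v_{2} = v_{5}  ⇒ sig = [2:1]
  P={1,6}:  v_{1} + v_{6} = v_{4}  ⇒ sig = [2:1]
  P={2,4}:  v_{2} + v_{4} = v_{1}  ⇒ sig = [2:1]
  P={3,4}:  v_{3} + v_{4} = v_{6}  ⇒ sig = [2:1]
  P={3,5}:  v_{3} + v_{5} = v_{2}  ⇒ sig = [2:1]
  P={5,6}:  v_{5} + v_{6} = v_{1}  ⇒ sig = [2:1]
  P={4,5}:  v_{4} + v_{5} = 2·v_{1}  ⇒ sig = [2:2]

Signatures (|P|; sorted positive RHS coefficients), sorted:
    |P|=2: 9 collections, coeffs (), (), (1), (1), (1), (1), (1), (1), (2)


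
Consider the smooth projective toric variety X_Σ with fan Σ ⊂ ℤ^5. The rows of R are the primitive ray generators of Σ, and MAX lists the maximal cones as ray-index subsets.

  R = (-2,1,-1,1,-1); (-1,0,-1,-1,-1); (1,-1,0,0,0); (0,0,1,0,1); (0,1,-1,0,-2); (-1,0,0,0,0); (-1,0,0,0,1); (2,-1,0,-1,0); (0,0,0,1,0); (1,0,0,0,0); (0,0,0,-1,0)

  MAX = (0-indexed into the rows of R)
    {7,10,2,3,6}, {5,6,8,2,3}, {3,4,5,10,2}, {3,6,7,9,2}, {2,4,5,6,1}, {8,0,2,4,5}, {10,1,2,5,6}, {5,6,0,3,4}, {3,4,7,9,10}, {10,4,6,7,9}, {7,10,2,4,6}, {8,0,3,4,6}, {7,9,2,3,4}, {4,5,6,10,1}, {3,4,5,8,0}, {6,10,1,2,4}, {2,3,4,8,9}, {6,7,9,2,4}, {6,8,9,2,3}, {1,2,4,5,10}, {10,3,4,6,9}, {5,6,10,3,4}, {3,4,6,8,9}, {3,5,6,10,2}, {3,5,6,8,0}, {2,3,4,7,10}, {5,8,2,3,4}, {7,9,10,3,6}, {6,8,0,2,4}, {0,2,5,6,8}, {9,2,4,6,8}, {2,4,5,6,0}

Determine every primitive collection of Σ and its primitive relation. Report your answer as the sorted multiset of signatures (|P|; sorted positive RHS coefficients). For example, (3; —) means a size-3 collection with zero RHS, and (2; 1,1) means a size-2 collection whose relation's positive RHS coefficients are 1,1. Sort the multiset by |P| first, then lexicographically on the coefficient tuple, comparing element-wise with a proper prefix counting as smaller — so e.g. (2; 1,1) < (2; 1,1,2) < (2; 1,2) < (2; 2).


Σ has 18 primitive collections:

  P = {5,9}:  v_{5} + v_{9} = 0  so sig = (2; —)
  P = {8,10}:  v_{8} + v_{10} = 0  so sig = (2; —)
  P = {1,3}:  v_{1} + v_{3} = v_{5} + v_{10}  so sig = (2; 1,1)
  P = {5,7}:  v_{5} + v_{7} = v_{2} + v_{10}  so sig = (2; 1,1)
  P = {7,8}:  v_{7} + v_{8} = v_{2} + v_{9}  so sig = (2; 1,1)
  P = {0,7}:  v_{0} + v_{7} = v_{2} + v_{4} + v_{6}  so sig = (2; 1,1,1)
  P = {0,9}:  v_{0} + v_{9} = v_{4} + v_{6} + v_{8}  so sig = (2; 1,1,1)
  P = {0,10}:  v_{0} + v_{10} = v_{4} + v_{5} + v_{6}  so sig = (2; 1,1,1)
  P = {1,8}:  v_{1} + v_{8} = v_{2} + v_{4} + v_{5} + v_{6}  so sig = (2; 1,1,1,1)
  P = {1,9}:  v_{1} + v_{9} = v_{2} + v_{4} + v_{6} + v_{10}  so sig = (2; 1,1,1,1)
  P = {1,7}:  v_{1} + v_{7} = 2·v_{2} + v_{4} + v_{6} + 2·v_{10}  so sig = (2; 1,1,2,2)
  P = {0,1}:  v_{0} + v_{1} = v_{2} + 2·v_{4} + 2·v_{5} + 2·v_{6}  so sig = (2; 1,2,2,2)
  P = {2,9,10}:  v_{2} + v_{9} + v_{10} = v_{7}  so sig = (3; 1)
  P = {0,2,3}:  v_{0} + v_{2} + v_{3} = v_{5} + v_{8}  so sig = (3; 1,1)
  P = {2,3,4,6}:  v_{2} + v_{3} + v_{4} + v_{6} = 0  so sig = (4; —)
  P = {4,5,6,8}:  v_{4} + v_{5} + v_{6} + v_{8} = v_{0}  so sig = (4; 1)
  P = {3,4,6,7}:  v_{3} + v_{4} + v_{6} + v_{7} = v_{9} + v_{10}  so sig = (4; 1,1)
  P = {2,4,5,6,10}:  v_{2} + v_{4} + v_{5} + v_{6} + v_{10} = v_{1}  so sig = (5; 1)

Signatures (|P|; sorted positive RHS coefficients), sorted:
{ (2; —) ×2,  (2; 1,1) ×3,  (2; 1,1,1) ×3,  (2; 1,1,1,1) ×2,  (2; 1,1,2,2),  (2; 1,2,2,2),  (3; 1),  (3; 1,1),  (4; —),  (4; 1),  (4; 1,1),  (5; 1) }


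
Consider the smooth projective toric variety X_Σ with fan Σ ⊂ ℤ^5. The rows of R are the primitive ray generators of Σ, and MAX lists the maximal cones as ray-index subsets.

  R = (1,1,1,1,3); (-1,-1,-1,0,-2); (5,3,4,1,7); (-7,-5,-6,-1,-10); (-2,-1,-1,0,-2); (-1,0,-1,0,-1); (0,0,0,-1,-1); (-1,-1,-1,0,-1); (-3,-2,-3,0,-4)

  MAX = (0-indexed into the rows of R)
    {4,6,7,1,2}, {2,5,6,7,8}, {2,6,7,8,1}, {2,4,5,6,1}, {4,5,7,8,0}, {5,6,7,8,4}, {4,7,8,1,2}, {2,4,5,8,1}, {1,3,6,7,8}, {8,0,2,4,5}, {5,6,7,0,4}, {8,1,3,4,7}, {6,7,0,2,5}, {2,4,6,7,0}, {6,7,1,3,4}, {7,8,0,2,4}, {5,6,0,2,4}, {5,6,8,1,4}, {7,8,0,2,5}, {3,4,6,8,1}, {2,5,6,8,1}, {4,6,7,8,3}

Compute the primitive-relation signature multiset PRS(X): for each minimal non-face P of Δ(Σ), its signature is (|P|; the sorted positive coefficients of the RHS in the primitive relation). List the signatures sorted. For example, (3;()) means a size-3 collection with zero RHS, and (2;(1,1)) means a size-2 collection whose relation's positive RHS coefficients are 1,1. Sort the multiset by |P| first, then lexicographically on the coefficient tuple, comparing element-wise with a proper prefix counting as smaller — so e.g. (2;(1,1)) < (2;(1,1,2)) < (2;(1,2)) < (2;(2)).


The 9 primitive collections of Σ (r=9, n=5):

  {2,3}:  v_{2} + v_{3} = v_{1} + v_{7} ; sig = (2;(1,1))
  {0,1}:  v_{0} + v_{1} = v_{2} + v_{4} + v_{8} ; sig = (2;(1,1,1))
  {0,3}:  v_{0} + v_{3} = v_{4} + v_{7} + v_{8} ; sig = (2;(1,1,1))
  {3,5}:  v_{3} + v_{5} = v_{4} + v_{6} + 2·v_{8} ; sig = (2;(1,1,2))
  {1,5,7}:  v_{1} + v_{5} + v_{7} = v_{8} ; sig = (3;(1))
  {0,6,8}:  v_{0} + v_{6} + v_{8} = v_{5} + v_{7} ; sig = (3;(1,1))
  {2,4,6,8}:  v_{2} + v_{4} + v_{6} + v_{8} = 0 ; sig = (4;())
  {2,4,5,7}:  v_{2} + v_{4} + v_{5} + v_{7} = v_{0} ; sig = (4;(1))
  {1,4,6,7,8}:  v_{1} + v_{4} + v_{6} + v_{7} + v_{8} = v_{3} ; sig = (5;(1))

so the primitive-relation signature multiset is
    |P|=2: 4 collections, coeffs (1,1), (1,1,1), (1,1,1), (1,1,2)
    |P|=3: 2 collections, coeffs (1), (1,1)
    |P|=4: 2 collections, coeffs (), (1)
    |P|=5: 1 collection, coeffs (1)


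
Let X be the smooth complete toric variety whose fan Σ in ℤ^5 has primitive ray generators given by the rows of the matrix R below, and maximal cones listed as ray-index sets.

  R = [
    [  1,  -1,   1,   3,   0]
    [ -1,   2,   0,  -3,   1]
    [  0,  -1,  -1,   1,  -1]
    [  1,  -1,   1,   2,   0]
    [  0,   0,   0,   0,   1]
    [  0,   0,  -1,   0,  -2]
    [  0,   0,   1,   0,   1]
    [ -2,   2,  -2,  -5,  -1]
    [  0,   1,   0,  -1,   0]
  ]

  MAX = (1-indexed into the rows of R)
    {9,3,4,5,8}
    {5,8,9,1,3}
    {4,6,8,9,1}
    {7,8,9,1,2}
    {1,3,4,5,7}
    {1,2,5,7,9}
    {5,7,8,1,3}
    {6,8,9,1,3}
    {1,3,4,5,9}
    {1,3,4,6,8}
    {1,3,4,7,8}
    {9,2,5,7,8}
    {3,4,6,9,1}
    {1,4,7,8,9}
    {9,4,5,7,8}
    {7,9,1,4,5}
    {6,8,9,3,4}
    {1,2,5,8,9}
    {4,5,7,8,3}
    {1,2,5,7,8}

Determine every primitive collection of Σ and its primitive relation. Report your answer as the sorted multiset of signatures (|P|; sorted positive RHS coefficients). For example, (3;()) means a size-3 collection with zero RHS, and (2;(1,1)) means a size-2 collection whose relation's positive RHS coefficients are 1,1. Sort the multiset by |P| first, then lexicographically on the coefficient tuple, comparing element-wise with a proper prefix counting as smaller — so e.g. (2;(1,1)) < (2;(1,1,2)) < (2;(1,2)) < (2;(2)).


Δ(Σ) — 9 vertices, 9 min non-faces:

  P = {2,4}:  v_{2} + v_{4} = v_{7} + v_{9}  ⇒ sig = (2;(1,1))
  P = {5,6}:  v_{5} + v_{6} = v_{3} + v_{9}  ⇒ sig = (2;(1,1))
  P = {2,3}:  v_{2} + v_{3} = v_{1} + v_{5} + v_{8}  ⇒ sig = (2;(1,1,1))
  P = {2,6}:  v_{2} + v_{6} = v_{1} + v_{8} + v_{9}  ⇒ sig = (2;(1,1,1))
  P = {6,7}:  v_{6} + v_{7} = v_{1} + v_{4} + v_{8}  ⇒ sig = (2;(1,1,1))
  P = {3,7,9}:  v_{3} + v_{7} + v_{9} = 0  ⇒ sig = (3;())
  P = {1,4,5,8}:  v_{1} + v_{4} + v_{5} + v_{8} = 0  ⇒ sig = (4;())
  P = {1,3,4,8,9}:  v_{1} + v_{3} + v_{4} + v_{8} + v_{9} = v_{6}  ⇒ sig = (5;(1))
  P = {1,5,7,8,9}:  v_{1} + v_{5} + v_{7} + v_{8} + v_{9} = v_{2}  ⇒ sig = (5;(1))

Hence PRS(X_Σ) =
{ (2;(1,1)) ×2,  (2;(1,1,1)) ×3,  (3;()),  (4;()),  (5;(1)) ×2 }


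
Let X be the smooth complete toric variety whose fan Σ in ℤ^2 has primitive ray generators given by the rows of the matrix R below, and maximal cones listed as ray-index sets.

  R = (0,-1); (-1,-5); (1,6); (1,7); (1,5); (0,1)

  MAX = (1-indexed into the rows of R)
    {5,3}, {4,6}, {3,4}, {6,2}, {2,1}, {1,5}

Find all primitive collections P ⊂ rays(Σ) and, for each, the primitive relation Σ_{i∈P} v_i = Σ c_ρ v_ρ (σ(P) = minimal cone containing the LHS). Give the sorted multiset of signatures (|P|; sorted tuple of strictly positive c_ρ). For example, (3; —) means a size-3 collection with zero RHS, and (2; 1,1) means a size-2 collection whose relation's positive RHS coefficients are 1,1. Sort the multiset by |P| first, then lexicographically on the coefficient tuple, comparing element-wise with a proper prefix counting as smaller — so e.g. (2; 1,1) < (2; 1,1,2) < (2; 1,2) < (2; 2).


9 minimal non-faces of Δ(Σ) (on 6 rays):

  P={1,6}:  v_{1} + v_{6} = 0 — sig = (2; —)
  P={2,5}:  v_{2} + v_{5} = 0 — sig = (2; —)
  P={1,3}:  v_{1} + v_{3} = v_{5} — sig = (2; 1)
  P={1,4}:  v_{1} + v_{4} = v_{3} — sig = (2; 1)
  P={2,3}:  v_{2} + v_{3} = v_{6} — sig = (2; 1)
  P={3,6}:  v_{3} + v_{6} = v_{4} — sig = (2; 1)
  P={5,6}:  v_{5} + v_{6} = v_{3} — sig = (2; 1)
  P={2,4}:  v_{2} + v_{4} = 2·v_{6} — sig = (2; 2)
  P={4,5}:  v_{4} + v_{5} = 2·v_{3} — sig = (2; 2)

Hence PRS(X_Σ) =
[(2; —), (2; —), (2; 1), (2; 1), (2; 1), (2; 1), (2; 1), (2; 2), (2; 2)]


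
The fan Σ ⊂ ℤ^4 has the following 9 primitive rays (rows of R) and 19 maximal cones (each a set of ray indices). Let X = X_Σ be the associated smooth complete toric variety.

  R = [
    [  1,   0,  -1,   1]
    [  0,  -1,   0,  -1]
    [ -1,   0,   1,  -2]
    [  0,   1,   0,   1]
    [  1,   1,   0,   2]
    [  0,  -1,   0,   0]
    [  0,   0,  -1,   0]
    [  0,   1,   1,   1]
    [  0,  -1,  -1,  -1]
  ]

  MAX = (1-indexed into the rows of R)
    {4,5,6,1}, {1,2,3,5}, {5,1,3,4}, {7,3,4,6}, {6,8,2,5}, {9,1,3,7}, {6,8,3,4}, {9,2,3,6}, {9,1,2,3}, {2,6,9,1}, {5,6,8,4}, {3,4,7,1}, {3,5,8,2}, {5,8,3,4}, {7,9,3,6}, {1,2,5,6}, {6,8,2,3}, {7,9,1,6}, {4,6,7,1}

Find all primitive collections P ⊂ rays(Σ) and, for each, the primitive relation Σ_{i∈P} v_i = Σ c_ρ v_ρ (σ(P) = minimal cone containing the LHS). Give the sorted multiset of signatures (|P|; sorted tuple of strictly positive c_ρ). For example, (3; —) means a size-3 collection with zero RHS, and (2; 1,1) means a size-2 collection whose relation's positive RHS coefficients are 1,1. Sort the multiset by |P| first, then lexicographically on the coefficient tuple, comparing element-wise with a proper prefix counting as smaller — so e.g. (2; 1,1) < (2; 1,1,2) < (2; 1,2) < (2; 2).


10 collections generate NE(X_Σ); each relation:

  {2,4}:  v_{2} + v_{4} = 0  ⟹  sig = (2; —)
  {8,9}:  v_{8} + v_{9} = 0  ⟹  sig = (2; —)
  {1,8}:  v_{1} + v_{8} = v_{5}  ⟹  sig = (2; 1)
  {2,7}:  v_{2} + v_{7} = v_{9}  ⟹  sig = (2; 1)
  {4,9}:  v_{4} + v_{9} = v_{7}  ⟹  sig = (2; 1)
  {5,9}:  v_{5} + v_{9} = v_{1}  ⟹  sig = (2; 1)
  {7,8}:  v_{7} + v_{8} = v_{4}  ⟹  sig = (2; 1)
  {5,7}:  v_{5} + v_{7} = v_{1} + v_{4}  ⟹  sig = (2; 1,1)
  {1,3,6}:  v_{1} + v_{3} + v_{6} = v_{2}  ⟹  sig = (3; 1)
  {3,5,6}:  v_{3} + v_{5} + v_{6} = v_{2} + v_{8}  ⟹  sig = (3; 1,1)

Signatures (|P|; sorted positive RHS coefficients), sorted:
    (2; —)
    (2; —)
    (2; 1)
    (2; 1)
    (2; 1)
    (2; 1)
    (2; 1)
    (2; 1,1)
    (3; 1)
    (3; 1,1)


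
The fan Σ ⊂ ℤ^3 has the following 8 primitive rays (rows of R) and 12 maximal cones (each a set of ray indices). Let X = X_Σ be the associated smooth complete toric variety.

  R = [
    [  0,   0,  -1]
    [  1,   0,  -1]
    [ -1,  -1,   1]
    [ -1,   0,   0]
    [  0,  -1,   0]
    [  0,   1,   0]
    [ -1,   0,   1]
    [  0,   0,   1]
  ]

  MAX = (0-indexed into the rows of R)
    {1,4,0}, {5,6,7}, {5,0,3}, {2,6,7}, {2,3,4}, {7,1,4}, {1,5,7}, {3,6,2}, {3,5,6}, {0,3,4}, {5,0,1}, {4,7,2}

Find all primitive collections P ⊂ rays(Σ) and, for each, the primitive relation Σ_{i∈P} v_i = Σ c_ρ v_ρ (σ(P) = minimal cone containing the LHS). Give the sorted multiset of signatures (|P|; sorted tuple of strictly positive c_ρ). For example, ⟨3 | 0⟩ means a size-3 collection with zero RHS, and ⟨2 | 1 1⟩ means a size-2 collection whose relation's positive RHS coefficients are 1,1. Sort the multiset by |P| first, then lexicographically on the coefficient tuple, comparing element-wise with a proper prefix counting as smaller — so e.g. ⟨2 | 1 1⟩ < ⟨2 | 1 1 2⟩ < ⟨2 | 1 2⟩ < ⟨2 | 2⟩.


Minimal non-faces — 10 found among 8 rays, 12 max cones:

  P={0,7}:  v_{0} + v_{7} = 0  ⇒ sig = ⟨2 | 0⟩
  P={1,6}:  v_{1} + v_{6} = 0  ⇒ sig = ⟨2 | 0⟩
  P={4,5}:  v_{4} + v_{5} = 0  ⇒ sig = ⟨2 | 0⟩
  P={0,6}:  v_{0} + v_{6} = v_{3}  ⇒ sig = ⟨2 | 1⟩
  P={1,2}:  v_{1} + v_{2} = v_{4}  ⇒ sig = ⟨2 | 1⟩
  P={1,3}:  v_{1} + v_{3} = v_{0}  ⇒ sig = ⟨2 | 1⟩
  P={2,5}:  v_{2} + v_{5} = v_{6}  ⇒ sig = ⟨2 | 1⟩
  P={3,7}:  v_{3} + v_{7} = v_{6}  ⇒ sig = ⟨2 | 1⟩
  P={4,6}:  v_{4} + v_{6} = v_{2}  ⇒ sig = ⟨2 | 1⟩
  P={0,2}:  v_{0} + v_{2} = v_{3} + v_{4}  ⇒ sig = ⟨2 | 1 1⟩

so the primitive-relation signature multiset is
[⟨2 | 0⟩, ⟨2 | 0⟩, ⟨2 | 0⟩, ⟨2 | 1⟩, ⟨2 | 1⟩, ⟨2 | 1⟩, ⟨2 | 1⟩, ⟨2 | 1⟩, ⟨2 | 1⟩, ⟨2 | 1 1⟩]


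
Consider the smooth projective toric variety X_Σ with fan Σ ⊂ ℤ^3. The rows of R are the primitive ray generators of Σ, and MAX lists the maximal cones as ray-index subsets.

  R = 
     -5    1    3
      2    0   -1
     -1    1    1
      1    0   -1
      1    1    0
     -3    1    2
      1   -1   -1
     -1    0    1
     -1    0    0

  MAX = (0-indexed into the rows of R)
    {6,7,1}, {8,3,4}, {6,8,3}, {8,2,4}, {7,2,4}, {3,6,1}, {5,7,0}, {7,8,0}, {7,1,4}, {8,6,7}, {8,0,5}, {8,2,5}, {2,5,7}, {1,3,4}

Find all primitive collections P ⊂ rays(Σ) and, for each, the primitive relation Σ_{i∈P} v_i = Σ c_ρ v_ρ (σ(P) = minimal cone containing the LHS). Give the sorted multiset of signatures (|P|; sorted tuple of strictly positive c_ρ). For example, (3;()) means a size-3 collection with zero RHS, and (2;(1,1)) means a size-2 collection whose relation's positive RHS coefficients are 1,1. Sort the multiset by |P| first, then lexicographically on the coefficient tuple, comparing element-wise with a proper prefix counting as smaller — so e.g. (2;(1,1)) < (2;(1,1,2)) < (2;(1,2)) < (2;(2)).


The 18 primitive collections of Σ (r=9, n=3):

  P = {2,6}:  v_{2} + v_{6} = 0 ; sig = (2;())
  P = {3,7}:  v_{3} + v_{7} = 0 ; sig = (2;())
  P = {0,1}:  v_{0} + v_{1} = v_{5} ; sig = (2;(1))
  P = {1,2}:  v_{1} + v_{2} = v_{4} ; sig = (2;(1))
  P = {1,5}:  v_{1} + v_{5} = v_{2} ; sig = (2;(1))
  P = {1,8}:  v_{1} + v_{8} = v_{3} ; sig = (2;(1))
  P = {4,6}:  v_{4} + v_{6} = v_{1} ; sig = (2;(1))
  P = {0,3}:  v_{0} + v_{3} = v_{5} + v_{8} ; sig = (2;(1,1))
  P = {0,4}:  v_{0} + v_{4} = v_{2} + v_{5} ; sig = (2;(1,1))
  P = {2,3}:  v_{2} + v_{3} = v_{4} + v_{8} ; sig = (2;(1,1))
  P = {3,5}:  v_{3} + v_{5} = v_{2} + v_{8} ; sig = (2;(1,1))
  P = {5,6}:  v_{5} + v_{6} = v_{7} + v_{8} ; sig = (2;(1,1))
  P = {0,2}:  v_{0} + v_{2} = 2·v_{5} ; sig = (2;(2))
  P = {4,5}:  v_{4} + v_{5} = 2·v_{2} ; sig = (2;(2))
  P = {0,6}:  v_{0} + v_{6} = 2·v_{7} + 2·v_{8} ; sig = (2;(2,2))
  P = {2,7,8}:  v_{2} + v_{7} + v_{8} = v_{5} ; sig = (3;(1))
  P = {4,7,8}:  v_{4} + v_{7} + v_{8} = v_{2} ; sig = (3;(1))
  P = {5,7,8}:  v_{5} + v_{7} + v_{8} = v_{0} ; sig = (3;(1))

so the primitive-relation signature multiset is
    |P|=2: 15 collections, coeffs (), (), (1), (1), (1), (1), (1), (1,1), (1,1), (1,1), (1,1), (1,1), (2), (2), (2,2)
    |P|=3: 3 collections, coeffs (1), (1), (1)


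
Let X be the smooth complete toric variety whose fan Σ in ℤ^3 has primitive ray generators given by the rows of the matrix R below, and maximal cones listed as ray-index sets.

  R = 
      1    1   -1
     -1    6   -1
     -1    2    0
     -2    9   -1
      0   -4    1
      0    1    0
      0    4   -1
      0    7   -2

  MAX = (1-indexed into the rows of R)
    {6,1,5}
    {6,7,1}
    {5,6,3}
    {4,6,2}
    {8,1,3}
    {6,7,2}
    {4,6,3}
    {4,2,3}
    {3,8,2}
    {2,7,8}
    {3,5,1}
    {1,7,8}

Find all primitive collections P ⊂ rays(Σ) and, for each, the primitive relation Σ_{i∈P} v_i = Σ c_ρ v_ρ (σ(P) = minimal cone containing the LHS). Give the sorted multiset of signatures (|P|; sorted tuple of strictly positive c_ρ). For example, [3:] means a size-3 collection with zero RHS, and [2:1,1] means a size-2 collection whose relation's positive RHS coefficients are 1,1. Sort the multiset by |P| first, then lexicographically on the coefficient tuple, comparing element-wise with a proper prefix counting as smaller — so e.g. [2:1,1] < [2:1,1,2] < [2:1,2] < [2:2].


Minimal non-faces — 12 found among 8 rays, 12 max cones:

  • {5,7}:  v_{5} + v_{7} = 0  so sig = [2:]
  • {1,2}:  v_{1} + v_{2} = v_{8}  so sig = [2:1]
  • {2,5}:  v_{2} + v_{5} = v_{3}  so sig = [2:1]
  • {3,7}:  v_{3} + v_{7} = v_{2}  so sig = [2:1]
  • {1,4}:  v_{1} + v_{4} = v_{2} + v_{7}  so sig = [2:1,1]
  • {5,8}:  v_{5} + v_{8} = v_{1} + v_{3}  so sig = [2:1,1]
  • {4,5}:  v_{4} + v_{5} = 2·v_{3} + v_{6}  so sig = [2:1,2]
  • {4,7}:  v_{4} + v_{7} = 2·v_{2} + v_{6}  so sig = [2:1,2]
  • {4,8}:  v_{4} + v_{8} = 2·v_{2} + v_{7}  so sig = [2:1,2]
  • {6,8}:  v_{6} + v_{8} = 2·v_{7}  so sig = [2:2]
  • {1,3,6}:  v_{1} + v_{3} + v_{6} = v_{7}  so sig = [3:1]
  • {2,3,6}:  v_{2} + v_{3} + v_{6} = v_{4}  so sig = [3:1]

so the primitive-relation signature multiset is
    |P|=2: 10 collections, coeffs (), (1), (1), (1), (1,1), (1,1), (1,2), (1,2), (1,2), (2)
    |P|=3: 2 collections, coeffs (1), (1)


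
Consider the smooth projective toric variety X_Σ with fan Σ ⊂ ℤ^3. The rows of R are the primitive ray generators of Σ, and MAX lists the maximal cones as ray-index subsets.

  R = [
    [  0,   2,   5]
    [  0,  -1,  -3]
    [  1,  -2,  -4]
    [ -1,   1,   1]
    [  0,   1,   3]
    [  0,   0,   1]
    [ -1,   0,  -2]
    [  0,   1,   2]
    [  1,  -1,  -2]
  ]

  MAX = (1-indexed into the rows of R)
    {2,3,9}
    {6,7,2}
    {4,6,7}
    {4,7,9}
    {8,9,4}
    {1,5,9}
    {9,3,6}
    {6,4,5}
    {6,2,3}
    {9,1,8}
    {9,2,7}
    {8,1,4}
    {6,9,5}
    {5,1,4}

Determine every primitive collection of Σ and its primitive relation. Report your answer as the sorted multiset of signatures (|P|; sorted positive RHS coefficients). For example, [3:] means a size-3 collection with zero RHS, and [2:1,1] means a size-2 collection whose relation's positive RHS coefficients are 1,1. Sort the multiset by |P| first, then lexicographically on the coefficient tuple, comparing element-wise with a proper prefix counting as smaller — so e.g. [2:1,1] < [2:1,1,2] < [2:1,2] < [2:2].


|primitive collections| = 20. Relations:

  P = {2,5}:  v_{2} + v_{5} = 0 ; sig = [2:]
  P = {1,2}:  v_{1} + v_{2} = v_{8} ; sig = [2:1]
  P = {2,4}:  v_{2} + v_{4} = v_{7} ; sig = [2:1]
  P = {3,4}:  v_{3} + v_{4} = v_{2} ; sig = [2:1]
  P = {3,8}:  v_{3} + v_{8} = v_{9} ; sig = [2:1]
  P = {5,7}:  v_{5} + v_{7} = v_{4} ; sig = [2:1]
  P = {5,8}:  v_{5} + v_{8} = v_{1} ; sig = [2:1]
  P = {6,8}:  v_{6} + v_{8} = v_{5} ; sig = [2:1]
  P = {1,3}:  v_{1} + v_{3} = v_{5} + v_{9} ; sig = [2:1,1]
  P = {1,7}:  v_{1} + v_{7} = v_{4} + v_{8} ; sig = [2:1,1]
  P = {2,8}:  v_{2} + v_{8} = v_{4} + v_{9} ; sig = [2:1,1]
  P = {3,5}:  v_{3} + v_{5} = v_{6} + v_{9} ; sig = [2:1,1]
  P = {7,8}:  v_{7} + v_{8} = 2·v_{4} + v_{9} ; sig = [2:1,2]
  P = {1,6}:  v_{1} + v_{6} = 2·v_{5} ; sig = [2:2]
  P = {3,7}:  v_{3} + v_{7} = 2·v_{2} ; sig = [2:2]
  P = {4,6,9}:  v_{4} + v_{6} + v_{9} = 0 ; sig = [3:]
  P = {2,6,9}:  v_{2} + v_{6} + v_{9} = v_{3} ; sig = [3:1]
  P = {4,5,9}:  v_{4} + v_{5} + v_{9} = v_{8} ; sig = [3:1]
  P = {6,7,9}:  v_{6} + v_{7} + v_{9} = v_{2} ; sig = [3:1]
  P = {1,4,9}:  v_{1} + v_{4} + v_{9} = 2·v_{8} ; sig = [3:2]

so the primitive-relation signature multiset is
[[2:], [2:1], [2:1], [2:1], [2:1], [2:1], [2:1], [2:1], [2:1,1], [2:1,1], [2:1,1], [2:1,1], [2:1,2], [2:2], [2:2], [3:], [3:1], [3:1], [3:1], [3:2]]


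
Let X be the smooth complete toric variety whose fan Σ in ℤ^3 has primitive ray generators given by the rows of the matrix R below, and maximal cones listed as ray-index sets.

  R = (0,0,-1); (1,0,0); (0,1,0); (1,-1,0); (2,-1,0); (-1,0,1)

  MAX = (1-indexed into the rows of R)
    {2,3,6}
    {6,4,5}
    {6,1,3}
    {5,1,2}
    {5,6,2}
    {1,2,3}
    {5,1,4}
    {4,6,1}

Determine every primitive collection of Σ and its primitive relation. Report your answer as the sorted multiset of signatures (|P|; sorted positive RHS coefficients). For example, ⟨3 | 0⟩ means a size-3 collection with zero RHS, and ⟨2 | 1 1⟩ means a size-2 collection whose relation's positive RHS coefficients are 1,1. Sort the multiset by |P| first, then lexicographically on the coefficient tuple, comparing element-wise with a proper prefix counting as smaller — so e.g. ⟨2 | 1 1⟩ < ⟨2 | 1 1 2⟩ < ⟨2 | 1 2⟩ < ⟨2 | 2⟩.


5 collections generate NE(X_Σ); each relation:

  • {2,4}:  v_{2} + v_{4} = v_{5}  ⟹  sig = ⟨2 | 1⟩
  • {3,4}:  v_{3} + v_{4} = v_{2}  ⟹  sig = ⟨2 | 1⟩
  • {3,5}:  v_{3} + v_{5} = 2·v_{2}  ⟹  sig = ⟨2 | 2⟩
  • {1,2,6}:  v_{1} + v_{2} + v_{6} = 0  ⟹  sig = ⟨3 | 0⟩
  • {1,5,6}:  v_{1} + v_{5} + v_{6} = v_{4}  ⟹  sig = ⟨3 | 1⟩

so the primitive-relation signature multiset is
{ ⟨2 | 1⟩ ×2,  ⟨2 | 2⟩,  ⟨3 | 0⟩,  ⟨3 | 1⟩ }


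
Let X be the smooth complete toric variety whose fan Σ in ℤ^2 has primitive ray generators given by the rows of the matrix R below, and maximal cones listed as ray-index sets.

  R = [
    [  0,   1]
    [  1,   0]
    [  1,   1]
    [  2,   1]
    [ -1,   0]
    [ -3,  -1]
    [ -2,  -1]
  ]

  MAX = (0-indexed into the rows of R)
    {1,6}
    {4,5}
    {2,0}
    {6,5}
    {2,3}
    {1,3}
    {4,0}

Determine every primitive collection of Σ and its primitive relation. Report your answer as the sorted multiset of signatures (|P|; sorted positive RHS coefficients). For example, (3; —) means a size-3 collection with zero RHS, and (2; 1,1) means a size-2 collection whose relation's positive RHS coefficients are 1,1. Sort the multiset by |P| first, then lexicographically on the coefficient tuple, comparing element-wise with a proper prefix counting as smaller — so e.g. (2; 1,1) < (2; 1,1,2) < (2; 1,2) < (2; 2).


14 minimal non-faces of Δ(Σ) (on 7 rays):

  • {1,4}:  v_{1} + v_{4} = 0 — sig = (2; —)
  • {3,6}:  v_{3} + v_{6} = 0 — sig = (2; —)
  • {0,1}:  v_{0} + v_{1} = v_{2} — sig = (2; 1)
  • {1,2}:  v_{1} + v_{2} = v_{3} — sig = (2; 1)
  • {1,5}:  v_{1} + v_{5} = v_{6} — sig = (2; 1)
  • {2,4}:  v_{2} + v_{4} = v_{0} — sig = (2; 1)
  • {2,6}:  v_{2} + v_{6} = v_{4} — sig = (2; 1)
  • {3,4}:  v_{3} + v_{4} = v_{2} — sig = (2; 1)
  • {3,5}:  v_{3} + v_{5} = v_{4} — sig = (2; 1)
  • {4,6}:  v_{4} + v_{6} = v_{5} — sig = (2; 1)
  • {0,3}:  v_{0} + v_{3} = 2·v_{2} — sig = (2; 2)
  • {0,6}:  v_{0} + v_{6} = 2·v_{4} — sig = (2; 2)
  • {2,5}:  v_{2} + v_{5} = 2·v_{4} — sig = (2; 2)
  • {0,5}:  v_{0} + v_{5} = 3·v_{4} — sig = (2; 3)

so the primitive-relation signature multiset is
    |P|=2: 14 collections, coeffs (), (), (1), (1), (1), (1), (1), (1), (1), (1), (2), (2), (2), (3)


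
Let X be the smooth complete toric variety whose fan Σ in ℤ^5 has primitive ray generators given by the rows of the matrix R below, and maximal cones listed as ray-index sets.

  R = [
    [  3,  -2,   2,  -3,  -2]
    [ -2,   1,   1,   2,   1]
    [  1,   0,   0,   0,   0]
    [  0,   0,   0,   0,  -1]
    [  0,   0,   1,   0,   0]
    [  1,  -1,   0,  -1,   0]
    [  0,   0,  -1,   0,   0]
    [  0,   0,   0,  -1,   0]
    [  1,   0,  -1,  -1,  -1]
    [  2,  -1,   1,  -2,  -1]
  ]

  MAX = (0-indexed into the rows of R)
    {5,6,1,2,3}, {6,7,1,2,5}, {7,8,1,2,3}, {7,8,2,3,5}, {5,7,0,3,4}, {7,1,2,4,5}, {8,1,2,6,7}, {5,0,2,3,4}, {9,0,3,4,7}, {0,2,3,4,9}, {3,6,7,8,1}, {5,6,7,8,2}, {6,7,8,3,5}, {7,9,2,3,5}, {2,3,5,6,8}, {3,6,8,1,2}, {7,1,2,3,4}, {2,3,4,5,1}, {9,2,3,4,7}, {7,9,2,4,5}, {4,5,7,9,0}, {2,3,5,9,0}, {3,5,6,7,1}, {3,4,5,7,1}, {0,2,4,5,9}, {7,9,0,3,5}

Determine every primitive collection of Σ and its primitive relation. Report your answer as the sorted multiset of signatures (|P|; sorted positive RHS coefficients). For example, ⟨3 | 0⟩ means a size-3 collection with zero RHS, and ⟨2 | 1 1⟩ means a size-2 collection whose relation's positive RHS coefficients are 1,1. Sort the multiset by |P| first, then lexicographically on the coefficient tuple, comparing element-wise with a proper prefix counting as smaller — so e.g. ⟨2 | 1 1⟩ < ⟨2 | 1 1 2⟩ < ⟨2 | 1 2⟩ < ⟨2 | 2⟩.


14 collections generate NE(X_Σ); each relation:

  • {4,6}:  v_{4} + v_{6} = 0  ⇒ sig = ⟨2 | 0⟩
  • {0,6}:  v_{0} + v_{6} = v_{3} + v_{5} + v_{9}  ⇒ sig = ⟨2 | 1 1 1⟩
  • {4,8}:  v_{4} + v_{8} = v_{2} + v_{3} + v_{7}  ⇒ sig = ⟨2 | 1 1 1⟩
  • {6,9}:  v_{6} + v_{9} = v_{2} + v_{3} + v_{5} + v_{7}  ⇒ sig = ⟨2 | 1 1 1 1⟩
  • {0,8}:  v_{0} + v_{8} = v_{2} + 2·v_{3} + v_{5} + v_{7} + v_{9}  ⇒ sig = ⟨2 | 1 1 1 1 2⟩
  • {0,1}:  v_{0} + v_{1} = v_{3} + 3·v_{4} + v_{5}  ⇒ sig = ⟨2 | 1 1 3⟩
  • {8,9}:  v_{8} + v_{9} = 2·v_{2} + 2·v_{3} + v_{5} + 2·v_{7}  ⇒ sig = ⟨2 | 1 2 2 2⟩
  • {1,9}:  v_{1} + v_{9} = 2·v_{4}  ⇒ sig = ⟨2 | 2⟩
  • {1,5,8}:  v_{1} + v_{5} + v_{8} = 0  ⇒ sig = ⟨3 | 0⟩
  • {0,2,7}:  v_{0} + v_{2} + v_{7} = 2·v_{9}  ⇒ sig = ⟨3 | 2⟩
  • {2,3,6,7}:  v_{2} + v_{3} + v_{6} + v_{7} = v_{8}  ⇒ sig = ⟨4 | 1⟩
  • {3,4,5,9}:  v_{3} + v_{4} + v_{5} + v_{9} = v_{0}  ⇒ sig = ⟨4 | 1⟩
  • {1,2,3,5,7}:  v_{1} + v_{2} + v_{3} + v_{5} + v_{7} = v_{4}  ⇒ sig = ⟨5 | 1⟩
  • {2,3,4,5,7}:  v_{2} + v_{3} + v_{4} + v_{5} + v_{7} = v_{9}  ⇒ sig = ⟨5 | 1⟩

so the primitive-relation signature multiset is
[⟨2 | 0⟩, ⟨2 | 1 1 1⟩, ⟨2 | 1 1 1⟩, ⟨2 | 1 1 1 1⟩, ⟨2 | 1 1 1 1 2⟩, ⟨2 | 1 1 3⟩, ⟨2 | 1 2 2 2⟩, ⟨2 | 2⟩, ⟨3 | 0⟩, ⟨3 | 2⟩, ⟨4 | 1⟩, ⟨4 | 1⟩, ⟨5 | 1⟩, ⟨5 | 1⟩]
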